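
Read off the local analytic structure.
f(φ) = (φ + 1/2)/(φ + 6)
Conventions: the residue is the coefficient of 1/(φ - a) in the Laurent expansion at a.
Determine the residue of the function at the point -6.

At the order-1 pole -6 set g(φ) = (φ - (-6))*f(φ) = φ + 1/2.
Simple pole: residue = g(a) at a = -6, which is -11/2.

The residue is -11/2.


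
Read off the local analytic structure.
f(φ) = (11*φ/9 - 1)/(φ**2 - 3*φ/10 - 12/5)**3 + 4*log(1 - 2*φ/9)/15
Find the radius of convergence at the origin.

Denominator factor (φ**2 - 3*φ/10 - 12/5)^3: discriminant 969/100, real irrational roots 3/20 + (1/20)*sqrt(969) and 3/20 - (1/20)*sqrt(969); poles of order 3, moduli 3/20 + (1/20)*sqrt(969) and -3/20 + (1/20)*sqrt(969).
Branch term (4/15)*log(1 - φ/(9/2)): its argument vanishes at φ = 9/2, a logarithmic branch point, modulus 9/2.
The radius of convergence is the smallest modulus among the singular points: -3/20 + (1/20)*sqrt(969).

The radius of convergence is -3/20 + (1/20)*sqrt(969).


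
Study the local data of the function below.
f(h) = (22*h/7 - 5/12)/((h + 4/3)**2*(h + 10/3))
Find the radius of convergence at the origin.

Denominator factor (h + 10/3): pole of order 1 at -10/3, modulus 10/3.
Denominator factor (h + 4/3)^2: pole of order 2 at -4/3, modulus 4/3.
The radius of convergence is the smallest modulus among the singular points: 4/3.

The radius of convergence is 4/3.


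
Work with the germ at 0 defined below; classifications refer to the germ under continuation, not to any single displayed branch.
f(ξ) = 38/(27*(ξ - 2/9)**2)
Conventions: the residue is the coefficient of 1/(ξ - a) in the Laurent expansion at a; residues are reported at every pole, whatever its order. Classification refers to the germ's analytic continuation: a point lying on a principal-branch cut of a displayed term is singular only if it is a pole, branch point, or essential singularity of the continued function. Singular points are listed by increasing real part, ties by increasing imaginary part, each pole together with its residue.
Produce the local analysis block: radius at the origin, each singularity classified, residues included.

Radius of convergence at 0: 2/9.
At 2/9: a pole of order 2; residue 0.

Denominator factor (ξ - 2/9)^2: pole of order 2 at 2/9, modulus 2/9.
The radius of convergence is the smallest modulus among the singular points: 2/9.
At the order-2 pole 2/9 set g(ξ) = (ξ - (2/9))^2*f(ξ) = 38/27.
Order-2 pole: residue = g'(a); g'(2/9) = 0, so the residue is 0.


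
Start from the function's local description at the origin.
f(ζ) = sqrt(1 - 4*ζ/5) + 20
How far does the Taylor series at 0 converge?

Branch term (1)*sqrt(1 - ζ/(5/4)): its argument vanishes at ζ = 5/4, a square-root branch point, modulus 5/4.
The radius of convergence is the smallest modulus among the singular points: 5/4.

The radius of convergence is 5/4.


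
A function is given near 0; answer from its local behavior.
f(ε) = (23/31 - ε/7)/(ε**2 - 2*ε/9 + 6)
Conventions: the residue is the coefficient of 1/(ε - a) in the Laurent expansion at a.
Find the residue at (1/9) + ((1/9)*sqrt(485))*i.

The factor ε**2 - 2*ε/9 + 6 splits as (ε - a)(ε - a') with a = (1/9) + ((1/9)*sqrt(485))*i, a' = (1/9) - ((1/9)*sqrt(485))*i. At the order-1 pole a set g(ε) = (ε - a)*f(ε) = [23/31 - ε/7] / (ε - a').
Simple pole: residue = g(a) at a = (1/9) + ((1/9)*sqrt(485))*i, which is (-1/14) - ((709/105245)*sqrt(485))*i.

The residue is (-1/14) - ((709/105245)*sqrt(485))*i.


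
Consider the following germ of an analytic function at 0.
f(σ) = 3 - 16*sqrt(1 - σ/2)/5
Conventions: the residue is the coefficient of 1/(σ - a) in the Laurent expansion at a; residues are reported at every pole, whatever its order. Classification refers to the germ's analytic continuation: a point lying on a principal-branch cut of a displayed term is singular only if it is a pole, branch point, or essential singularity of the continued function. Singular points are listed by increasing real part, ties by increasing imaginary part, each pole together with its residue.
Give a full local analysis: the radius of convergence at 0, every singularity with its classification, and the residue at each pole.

Radius of convergence at 0: 2.
At 2: an algebraic (square-root) branch point.

Branch term (-16/5)*sqrt(1 - σ/(2)): its argument vanishes at σ = 2, a square-root branch point, modulus 2.
The radius of convergence is the smallest modulus among the singular points: 2.


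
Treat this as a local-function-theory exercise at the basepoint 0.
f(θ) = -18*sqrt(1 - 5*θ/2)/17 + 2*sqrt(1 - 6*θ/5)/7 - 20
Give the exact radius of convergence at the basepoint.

Branch term (2/7)*sqrt(1 - θ/(5/6)): its argument vanishes at θ = 5/6, a square-root branch point, modulus 5/6.
Branch term (-18/17)*sqrt(1 - θ/(2/5)): its argument vanishes at θ = 2/5, a square-root branch point, modulus 2/5.
The radius of convergence is the smallest modulus among the singular points: 2/5.

The radius of convergence is 2/5.


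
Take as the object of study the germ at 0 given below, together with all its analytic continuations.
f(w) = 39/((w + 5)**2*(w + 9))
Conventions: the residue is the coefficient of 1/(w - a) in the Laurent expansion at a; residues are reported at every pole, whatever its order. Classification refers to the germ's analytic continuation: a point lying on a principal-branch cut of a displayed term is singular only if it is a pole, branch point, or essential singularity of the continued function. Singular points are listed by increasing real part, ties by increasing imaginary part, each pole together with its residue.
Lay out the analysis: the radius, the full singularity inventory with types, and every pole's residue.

Radius of convergence at 0: 5.
At -9: a pole of order 1; residue 39/16.
At -5: a pole of order 2; residue -39/16.

Denominator factor (w + 5)^2: pole of order 2 at -5, modulus 5.
Denominator factor (w + 9): pole of order 1 at -9, modulus 9.
The radius of convergence is the smallest modulus among the singular points: 5.
At the order-1 pole -9 set g(w) = (w - (-9))*f(w) = 39/(w + 5)**2.
Simple pole: residue = g(a) at a = -9, which is 39/16.
At the order-2 pole -5 set g(w) = (w - (-5))^2*f(w) = 39/(w + 9).
Order-2 pole: residue = g'(a); g'(-5) = -39/16, so the residue is -39/16.
List the singular points by increasing real part (a conjugate pair: the negative imaginary part first).


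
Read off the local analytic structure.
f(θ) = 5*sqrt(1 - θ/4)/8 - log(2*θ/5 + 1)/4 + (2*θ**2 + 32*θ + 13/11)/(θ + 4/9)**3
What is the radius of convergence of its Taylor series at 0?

The radius of convergence is 4/9.

Denominator factor (θ + 4/9)^3: pole of order 3 at -4/9, modulus 4/9.
Branch term (-1/4)*log(1 - θ/(-5/2)): its argument vanishes at θ = -5/2, a logarithmic branch point, modulus 5/2.
Branch term (5/8)*sqrt(1 - θ/(4)): its argument vanishes at θ = 4, a square-root branch point, modulus 4.
The radius of convergence is the smallest modulus among the singular points: 4/9.


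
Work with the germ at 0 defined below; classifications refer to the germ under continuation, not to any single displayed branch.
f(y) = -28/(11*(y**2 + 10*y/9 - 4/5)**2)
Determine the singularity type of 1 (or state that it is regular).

The point is a regular point.

Denominator factors: y**2 + 10*y/9 - 4/5 = 59/45 at y = 1 — none vanishes.
So the germ continues analytically to 1.


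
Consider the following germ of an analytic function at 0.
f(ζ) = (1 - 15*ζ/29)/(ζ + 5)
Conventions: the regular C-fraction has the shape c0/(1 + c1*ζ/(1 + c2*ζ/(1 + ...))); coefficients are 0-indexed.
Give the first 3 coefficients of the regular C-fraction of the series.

Taylor coefficients (expand at 0): a_0 = 1/5, a_1 = -104/725, a_2 = 104/3625.
c0 = a_0 = 1/5. Peel one level at a time: if S = 1 + c*ζ/S' with S'(0) = 1, then c is the ζ-coefficient of S and S' = c*ζ/(S - 1).
S_1 = c0/f = 1 + (104/145)*ζ + (312/841)*ζ^2 + ...; c1 = 104/145.
S_2 = c1*ζ/(S_1 - 1) = 1 + (-15/29)*ζ + ...; c2 = -15/29.

The regular C-fraction coefficients are [1/5, 104/145, -15/29].


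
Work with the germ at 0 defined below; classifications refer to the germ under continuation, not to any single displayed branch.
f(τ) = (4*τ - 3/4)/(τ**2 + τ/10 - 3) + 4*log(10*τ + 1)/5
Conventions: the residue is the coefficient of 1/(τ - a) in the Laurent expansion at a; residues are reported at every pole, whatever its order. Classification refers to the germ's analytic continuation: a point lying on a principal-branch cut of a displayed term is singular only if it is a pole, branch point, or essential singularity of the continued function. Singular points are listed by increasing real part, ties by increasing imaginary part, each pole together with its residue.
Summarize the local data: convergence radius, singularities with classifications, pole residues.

Radius of convergence at 0: 1/10.
At -1/20 - (1/20)*sqrt(1201): a pole of order 1; residue 2 + (19/2402)*sqrt(1201).
At -1/10: a logarithmic branch point.
At -1/20 + (1/20)*sqrt(1201): a pole of order 1; residue 2 - (19/2402)*sqrt(1201).


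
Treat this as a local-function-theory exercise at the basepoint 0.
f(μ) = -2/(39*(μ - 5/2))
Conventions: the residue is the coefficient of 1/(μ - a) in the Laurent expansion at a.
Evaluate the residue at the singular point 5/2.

The residue is -2/39.

At the order-1 pole 5/2 set g(μ) = (μ - (5/2))*f(μ) = -2/39.
Simple pole: residue = g(a) at a = 5/2, which is -2/39.


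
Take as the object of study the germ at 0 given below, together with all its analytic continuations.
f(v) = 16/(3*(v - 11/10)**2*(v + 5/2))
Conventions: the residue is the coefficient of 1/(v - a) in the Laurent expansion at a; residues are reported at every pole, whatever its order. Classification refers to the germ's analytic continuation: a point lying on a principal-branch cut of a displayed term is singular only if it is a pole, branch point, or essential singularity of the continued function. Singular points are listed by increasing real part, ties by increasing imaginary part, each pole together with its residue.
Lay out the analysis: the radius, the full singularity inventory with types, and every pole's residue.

Denominator factor (v + 5/2): pole of order 1 at -5/2, modulus 5/2.
Denominator factor (v - 11/10)^2: pole of order 2 at 11/10, modulus 11/10.
The radius of convergence is the smallest modulus among the singular points: 11/10.
At the order-1 pole -5/2 set g(v) = (v - (-5/2))*f(v) = 16/(3*(v - 11/10)**2).
Simple pole: residue = g(a) at a = -5/2, which is 100/243.
At the order-2 pole 11/10 set g(v) = (v - (11/10))^2*f(v) = 16/(3*(v + 5/2)).
Order-2 pole: residue = g'(a); g'(11/10) = -100/243, so the residue is -100/243.
List the singular points by increasing real part (a conjugate pair: the negative imaginary part first).

Radius of convergence at 0: 11/10.
At -5/2: a pole of order 1; residue 100/243.
At 11/10: a pole of order 2; residue -100/243.


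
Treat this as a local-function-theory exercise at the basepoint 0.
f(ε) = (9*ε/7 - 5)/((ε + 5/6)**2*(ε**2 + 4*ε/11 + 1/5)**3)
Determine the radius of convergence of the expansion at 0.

Denominator factor (ε + 5/6)^2: pole of order 2 at -5/6, modulus 5/6.
Denominator factor (ε**2 + 4*ε/11 + 1/5)^3: discriminant -404/605, complex-conjugate roots (-2/11) + ((1/55)*sqrt(505))*i and (-2/11) - ((1/55)*sqrt(505))*i; poles of order 3, moduli (1/5)*sqrt(5) and (1/5)*sqrt(5).
The radius of convergence is the smallest modulus among the singular points: (1/5)*sqrt(5).

The radius of convergence is (1/5)*sqrt(5).


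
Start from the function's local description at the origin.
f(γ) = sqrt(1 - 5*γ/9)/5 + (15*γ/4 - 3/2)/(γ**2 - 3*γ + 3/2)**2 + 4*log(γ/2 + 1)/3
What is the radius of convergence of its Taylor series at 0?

Denominator factor (γ**2 - 3*γ + 3/2)^2: discriminant 3, real irrational roots 3/2 + (1/2)*sqrt(3) and 3/2 - (1/2)*sqrt(3); poles of order 2, moduli 3/2 + (1/2)*sqrt(3) and 3/2 - (1/2)*sqrt(3).
Branch term (1/5)*sqrt(1 - γ/(9/5)): its argument vanishes at γ = 9/5, a square-root branch point, modulus 9/5.
Branch term (4/3)*log(1 - γ/(-2)): its argument vanishes at γ = -2, a logarithmic branch point, modulus 2.
The radius of convergence is the smallest modulus among the singular points: 3/2 - (1/2)*sqrt(3).

The radius of convergence is 3/2 - (1/2)*sqrt(3).


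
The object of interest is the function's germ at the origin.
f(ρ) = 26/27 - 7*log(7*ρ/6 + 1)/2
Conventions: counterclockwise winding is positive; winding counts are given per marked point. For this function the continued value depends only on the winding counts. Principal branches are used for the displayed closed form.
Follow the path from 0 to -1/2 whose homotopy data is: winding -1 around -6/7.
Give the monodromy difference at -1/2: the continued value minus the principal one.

The rational part is single-valued and drops out of the difference; each branch term changes only by its own monodromy.
(-7/2)*log(1 - ρ/(-6/7)): each positive loop around -6/7 adds 2*pi*i to the log, so winding -1 contributes (-7/2)*(-1)*2*pi*i = (7)*pi*i.
Summing the contributions at ρ = -1/2 gives (7)*pi*i.

Continued minus principal equals (7)*pi*i.


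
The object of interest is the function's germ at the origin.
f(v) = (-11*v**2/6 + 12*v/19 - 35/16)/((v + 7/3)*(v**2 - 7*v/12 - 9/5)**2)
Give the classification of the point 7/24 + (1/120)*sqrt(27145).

The point is a pole of order 2.

The denominator factor v**2 - 7*v/12 - 9/5 vanishes at 7/24 + (1/120)*sqrt(27145) and appears to the power 2; the numerator there equals -921793/164160 - (599/164160)*sqrt(27145), nonzero, and no other factor vanishes.
Hence a pole whose order is the multiplicity, 2.


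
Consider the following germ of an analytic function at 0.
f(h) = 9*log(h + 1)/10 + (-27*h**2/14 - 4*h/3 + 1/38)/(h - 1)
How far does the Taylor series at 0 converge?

Denominator factor (h - 1): pole of order 1 at 1, modulus 1.
Branch term (9/10)*log(1 - h/(-1)): its argument vanishes at h = -1, a logarithmic branch point, modulus 1.
The radius of convergence is the smallest modulus among the singular points: 1.

The radius of convergence is 1.


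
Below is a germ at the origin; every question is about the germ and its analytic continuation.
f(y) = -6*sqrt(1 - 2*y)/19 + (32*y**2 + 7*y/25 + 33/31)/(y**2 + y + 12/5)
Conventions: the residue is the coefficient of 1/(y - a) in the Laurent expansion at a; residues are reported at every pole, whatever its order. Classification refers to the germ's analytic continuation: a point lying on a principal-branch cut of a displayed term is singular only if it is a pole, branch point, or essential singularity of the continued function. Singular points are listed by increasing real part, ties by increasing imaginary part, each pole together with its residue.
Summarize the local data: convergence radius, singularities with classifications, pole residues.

Radius of convergence at 0: 1/2.
At (-1/2) - ((1/10)*sqrt(215))*i: a pole of order 1; residue (-793/50) - ((92807/66650)*sqrt(215))*i.
At (-1/2) + ((1/10)*sqrt(215))*i: a pole of order 1; residue (-793/50) + ((92807/66650)*sqrt(215))*i.
At 1/2: an algebraic (square-root) branch point.

Denominator factor (y**2 + y + 12/5): discriminant -43/5, complex-conjugate roots (-1/2) + ((1/10)*sqrt(215))*i and (-1/2) - ((1/10)*sqrt(215))*i; poles of order 1, moduli (2/5)*sqrt(15) and (2/5)*sqrt(15).
Branch term (-6/19)*sqrt(1 - y/(1/2)): its argument vanishes at y = 1/2, a square-root branch point, modulus 1/2.
The radius of convergence is the smallest modulus among the singular points: 1/2.
The branch term is analytic at (-1/2) - ((1/10)*sqrt(215))*i and contributes nothing to the residue; only the rational part matters.
The factor y**2 + y + 12/5 splits as (y - a)(y - a') with a = (-1/2) - ((1/10)*sqrt(215))*i, a' = (-1/2) + ((1/10)*sqrt(215))*i. At the order-1 pole a set g(y) = (y - a)*(rational part) = [32*y**2 + 7*y/25 + 33/31] / (y - a').
Simple pole: residue = g(a) at a = (-1/2) - ((1/10)*sqrt(215))*i, which is (-793/50) - ((92807/66650)*sqrt(215))*i.
The branch term is analytic at (-1/2) + ((1/10)*sqrt(215))*i and contributes nothing to the residue; only the rational part matters.
The factor y**2 + y + 12/5 splits as (y - a)(y - a') with a = (-1/2) + ((1/10)*sqrt(215))*i, a' = (-1/2) - ((1/10)*sqrt(215))*i. At the order-1 pole a set g(y) = (y - a)*(rational part) = [32*y**2 + 7*y/25 + 33/31] / (y - a').
Simple pole: residue = g(a) at a = (-1/2) + ((1/10)*sqrt(215))*i, which is (-793/50) + ((92807/66650)*sqrt(215))*i.
List the singular points by increasing real part (a conjugate pair: the negative imaginary part first).


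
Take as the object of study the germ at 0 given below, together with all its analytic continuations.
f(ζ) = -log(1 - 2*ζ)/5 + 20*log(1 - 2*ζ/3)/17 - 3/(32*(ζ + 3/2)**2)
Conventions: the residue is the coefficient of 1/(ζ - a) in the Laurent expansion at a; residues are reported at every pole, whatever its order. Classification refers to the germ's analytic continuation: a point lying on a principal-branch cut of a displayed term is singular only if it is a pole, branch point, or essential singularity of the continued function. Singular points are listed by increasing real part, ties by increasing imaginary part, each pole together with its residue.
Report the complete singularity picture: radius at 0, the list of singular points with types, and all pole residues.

Denominator factor (ζ + 3/2)^2: pole of order 2 at -3/2, modulus 3/2.
Branch term (20/17)*log(1 - ζ/(3/2)): its argument vanishes at ζ = 3/2, a logarithmic branch point, modulus 3/2.
Branch term (-1/5)*log(1 - ζ/(1/2)): its argument vanishes at ζ = 1/2, a logarithmic branch point, modulus 1/2.
The radius of convergence is the smallest modulus among the singular points: 1/2.
The branch terms are analytic at -3/2 and contribute nothing to the residue; only the rational part matters.
At the order-2 pole -3/2 set g(ζ) = (ζ - (-3/2))^2*(rational part) = -3/32.
Order-2 pole: residue = g'(a); g'(-3/2) = 0, so the residue is 0.
List the singular points by increasing real part (a conjugate pair: the negative imaginary part first).

Radius of convergence at 0: 1/2.
At -3/2: a pole of order 2; residue 0.
At 1/2: a logarithmic branch point.
At 3/2: a logarithmic branch point.


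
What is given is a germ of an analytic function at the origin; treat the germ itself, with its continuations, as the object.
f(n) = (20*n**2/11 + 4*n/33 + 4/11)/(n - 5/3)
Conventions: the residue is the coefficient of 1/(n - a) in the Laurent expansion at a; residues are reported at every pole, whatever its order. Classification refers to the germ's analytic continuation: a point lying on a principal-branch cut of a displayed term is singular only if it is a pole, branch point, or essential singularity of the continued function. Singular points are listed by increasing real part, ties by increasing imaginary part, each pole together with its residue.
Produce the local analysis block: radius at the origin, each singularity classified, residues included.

Radius of convergence at 0: 5/3.
At 5/3: a pole of order 1; residue 556/99.

Denominator factor (n - 5/3): pole of order 1 at 5/3, modulus 5/3.
The radius of convergence is the smallest modulus among the singular points: 5/3.
At the order-1 pole 5/3 set g(n) = (n - (5/3))*f(n) = 20*n**2/11 + 4*n/33 + 4/11.
Simple pole: residue = g(a) at a = 5/3, which is 556/99.


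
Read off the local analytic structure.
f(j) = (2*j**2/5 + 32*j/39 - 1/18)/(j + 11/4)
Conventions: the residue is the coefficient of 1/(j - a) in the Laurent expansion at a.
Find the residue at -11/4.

At the order-1 pole -11/4 set g(j) = (j - (-11/4))*f(j) = 2*j**2/5 + 32*j/39 - 1/18.
Simple pole: residue = g(a) at a = -11/4, which is 3337/4680.

The residue is 3337/4680.


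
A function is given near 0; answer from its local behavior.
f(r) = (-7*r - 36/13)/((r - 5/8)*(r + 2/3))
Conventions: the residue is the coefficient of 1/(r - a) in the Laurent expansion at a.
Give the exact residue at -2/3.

The residue is -592/403.

At the order-1 pole -2/3 set g(r) = (r - (-2/3))*f(r) = (-7*r - 36/13)/(r - 5/8).
Simple pole: residue = g(a) at a = -2/3, which is -592/403.


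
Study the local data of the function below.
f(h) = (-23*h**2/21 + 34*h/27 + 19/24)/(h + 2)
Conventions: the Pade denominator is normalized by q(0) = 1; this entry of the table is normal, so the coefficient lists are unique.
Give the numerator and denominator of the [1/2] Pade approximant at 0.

The Pade approximant has numerator coefficients [19/48, 56605577/68933376]; denominator coefficients [1, 156995/159568, 1911645/2233952].

Taylor coefficients needed (expand at 0): a_0 = 19/48, a_1 = 373/864, a_2 = -9235/12096, a_3 = 9235/24192.
Write the denominator as Q(h) = 1 + q1*h + q2*h^2. Requiring Q*f - P = O(h^4) with deg P <= 1 kills the coefficients of h^2..h^3 in Q*f:
  h^2: a_2 + q1*a_1 + q2*a_0 = 0, i.e. -9235/12096 + (373/864)*q1 + (19/48)*q2 = 0.
  h^3: a_3 + q1*a_2 + q2*a_1 = 0, i.e. 9235/24192 + (-9235/12096)*q1 + (373/864)*q2 = 0.
Solving this linear system: q1 = 156995/159568, q2 = 1911645/2233952.
The numerator is Q*f truncated at degree 1: P0 = a_0 = 19/48; P1 = a_1 + q1*a_0 = 56605577/68933376.


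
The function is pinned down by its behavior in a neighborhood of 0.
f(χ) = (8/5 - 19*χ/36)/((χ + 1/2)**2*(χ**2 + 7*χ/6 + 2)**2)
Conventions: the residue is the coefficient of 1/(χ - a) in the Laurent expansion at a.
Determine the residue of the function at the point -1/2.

The residue is -1621/5000.

At the order-2 pole -1/2 set g(χ) = (χ - (-1/2))^2*f(χ) = (8/5 - 19*χ/36)/(χ**2 + 7*χ/6 + 2)**2.
Order-2 pole: residue = g'(a); g'(-1/2) = -1621/5000, so the residue is -1621/5000.


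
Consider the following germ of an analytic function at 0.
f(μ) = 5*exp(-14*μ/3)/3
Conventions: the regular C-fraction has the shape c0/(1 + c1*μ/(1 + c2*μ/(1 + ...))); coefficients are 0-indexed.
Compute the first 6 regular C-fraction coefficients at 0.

Taylor coefficients (expand at 0): a_0 = 5/3, a_1 = -70/9, a_2 = 490/27, a_3 = -6860/243, a_4 = 24010/729, a_5 = -67228/2187.
c0 = a_0 = 5/3. Peel one level at a time: if S = 1 + c*μ/S' with S'(0) = 1, then c is the μ-coefficient of S and S' = c*μ/(S - 1).
S_1 = c0/f = 1 + (14/3)*μ + (98/9)*μ^2 + ...; c1 = 14/3.
S_2 = c1*μ/(S_1 - 1) = 1 + (-7/3)*μ + (49/27)*μ^2 + ...; c2 = -7/3.
S_3 = c2*μ/(S_2 - 1) = 1 + (7/9)*μ + (49/81)*μ^2 + ...; c3 = 7/9.
S_4 = c3*μ/(S_3 - 1) = 1 + (-7/9)*μ + (49/135)*μ^2 + ...; c4 = -7/9.
S_5 = c4*μ/(S_4 - 1) = 1 + (7/15)*μ + ...; c5 = 7/15.

The regular C-fraction coefficients are [5/3, 14/3, -7/3, 7/9, -7/9, 7/15].


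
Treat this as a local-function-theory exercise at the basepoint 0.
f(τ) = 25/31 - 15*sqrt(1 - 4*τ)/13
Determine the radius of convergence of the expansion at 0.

The radius of convergence is 1/4.

Branch term (-15/13)*sqrt(1 - τ/(1/4)): its argument vanishes at τ = 1/4, a square-root branch point, modulus 1/4.
The radius of convergence is the smallest modulus among the singular points: 1/4.


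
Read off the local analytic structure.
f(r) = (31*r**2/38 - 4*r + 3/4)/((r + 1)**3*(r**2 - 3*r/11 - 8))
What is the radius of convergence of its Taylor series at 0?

The radius of convergence is 1.

Denominator factor (r + 1)^3: pole of order 3 at -1, modulus 1.
Denominator factor (r**2 - 3*r/11 - 8): discriminant 3881/121, real irrational roots 3/22 + (1/22)*sqrt(3881) and 3/22 - (1/22)*sqrt(3881); poles of order 1, moduli 3/22 + (1/22)*sqrt(3881) and -3/22 + (1/22)*sqrt(3881).
The radius of convergence is the smallest modulus among the singular points: 1.


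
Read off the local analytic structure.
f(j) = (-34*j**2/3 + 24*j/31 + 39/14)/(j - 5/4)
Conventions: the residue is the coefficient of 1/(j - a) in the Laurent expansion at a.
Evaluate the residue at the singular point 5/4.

The residue is -72677/5208.

At the order-1 pole 5/4 set g(j) = (j - (5/4))*f(j) = -34*j**2/3 + 24*j/31 + 39/14.
Simple pole: residue = g(a) at a = 5/4, which is -72677/5208.


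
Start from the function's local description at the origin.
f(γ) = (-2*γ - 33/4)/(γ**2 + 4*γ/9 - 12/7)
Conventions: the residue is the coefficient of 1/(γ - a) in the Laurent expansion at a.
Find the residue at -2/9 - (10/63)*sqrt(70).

The residue is -1 + (281/800)*sqrt(70).

The factor γ**2 + 4*γ/9 - 12/7 splits as (γ - a)(γ - a') with a = -2/9 - (10/63)*sqrt(70), a' = -2/9 + (10/63)*sqrt(70). At the order-1 pole a set g(γ) = (γ - a)*f(γ) = [-2*γ - 33/4] / (γ - a').
Simple pole: residue = g(a) at a = -2/9 - (10/63)*sqrt(70), which is -1 + (281/800)*sqrt(70).


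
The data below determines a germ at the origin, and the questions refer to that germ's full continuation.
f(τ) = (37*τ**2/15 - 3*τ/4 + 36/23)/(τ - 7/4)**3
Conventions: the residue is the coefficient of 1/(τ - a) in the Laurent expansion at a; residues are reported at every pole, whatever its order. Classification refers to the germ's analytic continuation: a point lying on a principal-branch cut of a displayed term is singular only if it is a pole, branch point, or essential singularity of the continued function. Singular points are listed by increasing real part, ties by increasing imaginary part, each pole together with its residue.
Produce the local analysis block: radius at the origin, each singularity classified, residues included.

Radius of convergence at 0: 7/4.
At 7/4: a pole of order 3; residue 37/15.

Denominator factor (τ - 7/4)^3: pole of order 3 at 7/4, modulus 7/4.
The radius of convergence is the smallest modulus among the singular points: 7/4.
At the order-3 pole 7/4 set g(τ) = (τ - (7/4))^3*f(τ) = 37*τ**2/15 - 3*τ/4 + 36/23.
Order-3 pole: residue = g''(a)/2; g''(7/4) = 74/15, so the residue is 37/15.


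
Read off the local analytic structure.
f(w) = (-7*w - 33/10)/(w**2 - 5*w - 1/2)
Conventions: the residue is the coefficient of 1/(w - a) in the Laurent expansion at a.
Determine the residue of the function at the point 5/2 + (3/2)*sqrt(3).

The residue is -7/2 - (104/45)*sqrt(3).

The factor w**2 - 5*w - 1/2 splits as (w - a)(w - a') with a = 5/2 + (3/2)*sqrt(3), a' = 5/2 - (3/2)*sqrt(3). At the order-1 pole a set g(w) = (w - a)*f(w) = [-7*w - 33/10] / (w - a').
Simple pole: residue = g(a) at a = 5/2 + (3/2)*sqrt(3), which is -7/2 - (104/45)*sqrt(3).


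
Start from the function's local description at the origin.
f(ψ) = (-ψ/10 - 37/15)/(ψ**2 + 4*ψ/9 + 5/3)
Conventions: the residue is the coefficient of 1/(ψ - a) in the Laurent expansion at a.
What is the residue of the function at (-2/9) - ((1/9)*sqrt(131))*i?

The factor ψ**2 + 4*ψ/9 + 5/3 splits as (ψ - a)(ψ - a') with a = (-2/9) - ((1/9)*sqrt(131))*i, a' = (-2/9) + ((1/9)*sqrt(131))*i. At the order-1 pole a set g(ψ) = (ψ - a)*f(ψ) = [-ψ/10 - 37/15] / (ψ - a').
Simple pole: residue = g(a) at a = (-2/9) - ((1/9)*sqrt(131))*i, which is (-1/20) - ((11/131)*sqrt(131))*i.

The residue is (-1/20) - ((11/131)*sqrt(131))*i.


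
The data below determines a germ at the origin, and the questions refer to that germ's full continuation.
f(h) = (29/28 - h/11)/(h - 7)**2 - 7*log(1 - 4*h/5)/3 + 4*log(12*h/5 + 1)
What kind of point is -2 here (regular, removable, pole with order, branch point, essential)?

Denominator factors: h - 7 = -9 at h = -2 — none vanishes.
Branch term log(1 - h/(5/4)): argument at -2 is 13/5, nonzero, so -2 is not its branch point (a point on a principal cut is still regular for the continued germ).
Branch term log(1 - h/(-5/12)): argument at -2 is -19/5, nonzero, so -2 is not its branch point (a point on a principal cut is still regular for the continued germ).
So the germ continues analytically to -2.

The point is a regular point.


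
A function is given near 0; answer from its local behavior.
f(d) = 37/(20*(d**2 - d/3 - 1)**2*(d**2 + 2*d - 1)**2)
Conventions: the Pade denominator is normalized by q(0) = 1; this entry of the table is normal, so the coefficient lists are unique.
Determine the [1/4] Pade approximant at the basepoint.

Taylor coefficients needed (expand at 0): a_0 = 37/20, a_1 = 37/6, a_2 = 1517/60, a_3 = 4181/54, a_4 = 390017/1620, a_5 = 18685/27.
Write the denominator as Q(d) = 1 + q1*d + q2*d^2 + q3*d^3 + q4*d^4. Requiring Q*f - P = O(d^6) with deg P <= 1 kills the coefficients of d^2..d^5 in Q*f:
  d^2: a_2 + q1*a_1 + q2*a_0 = 0, i.e. 1517/60 + (37/6)*q1 + (37/20)*q2 = 0.
  d^3: a_3 + q1*a_2 + q2*a_1 + q3*a_0 = 0, i.e. 4181/54 + (1517/60)*q1 + (37/6)*q2 + (37/20)*q3 = 0.
  d^4: a_4 + q1*a_3 + q2*a_2 + q3*a_1 + q4*a_0 = 0, i.e. 390017/1620 + (4181/54)*q1 + (1517/60)*q2 + (37/6)*q3 + (37/20)*q4 = 0.
  d^5: a_5 + q1*a_4 + q2*a_3 + q3*a_2 + q4*a_1 = 0, i.e. 18685/27 + (390017/1620)*q1 + (4181/54)*q2 + (1517/60)*q3 + (37/6)*q4 = 0.
Solving this linear system: q1 = 5/48, q2 = -1009/72, q3 = 55/16, q4 = 3281/72.
The numerator is Q*f truncated at degree 1: P0 = a_0 = 37/20; P1 = a_1 + q1*a_0 = 407/64.

The Pade approximant has numerator coefficients [37/20, 407/64]; denominator coefficients [1, 5/48, -1009/72, 55/16, 3281/72].


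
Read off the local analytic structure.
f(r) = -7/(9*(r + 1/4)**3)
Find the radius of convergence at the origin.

Denominator factor (r + 1/4)^3: pole of order 3 at -1/4, modulus 1/4.
The radius of convergence is the smallest modulus among the singular points: 1/4.

The radius of convergence is 1/4.


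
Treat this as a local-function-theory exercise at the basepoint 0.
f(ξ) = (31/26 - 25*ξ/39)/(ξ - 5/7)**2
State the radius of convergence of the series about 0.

The radius of convergence is 5/7.

Denominator factor (ξ - 5/7)^2: pole of order 2 at 5/7, modulus 5/7.
The radius of convergence is the smallest modulus among the singular points: 5/7.


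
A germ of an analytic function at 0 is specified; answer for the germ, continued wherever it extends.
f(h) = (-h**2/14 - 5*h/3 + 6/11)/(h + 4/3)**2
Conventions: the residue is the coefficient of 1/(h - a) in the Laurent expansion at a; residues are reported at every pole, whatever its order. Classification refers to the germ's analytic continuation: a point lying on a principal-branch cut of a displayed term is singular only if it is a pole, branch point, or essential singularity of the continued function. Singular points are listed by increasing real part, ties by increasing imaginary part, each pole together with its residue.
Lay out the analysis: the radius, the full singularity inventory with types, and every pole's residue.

Denominator factor (h + 4/3)^2: pole of order 2 at -4/3, modulus 4/3.
The radius of convergence is the smallest modulus among the singular points: 4/3.
At the order-2 pole -4/3 set g(h) = (h - (-4/3))^2*f(h) = -h**2/14 - 5*h/3 + 6/11.
Order-2 pole: residue = g'(a); g'(-4/3) = -31/21, so the residue is -31/21.

Radius of convergence at 0: 4/3.
At -4/3: a pole of order 2; residue -31/21.


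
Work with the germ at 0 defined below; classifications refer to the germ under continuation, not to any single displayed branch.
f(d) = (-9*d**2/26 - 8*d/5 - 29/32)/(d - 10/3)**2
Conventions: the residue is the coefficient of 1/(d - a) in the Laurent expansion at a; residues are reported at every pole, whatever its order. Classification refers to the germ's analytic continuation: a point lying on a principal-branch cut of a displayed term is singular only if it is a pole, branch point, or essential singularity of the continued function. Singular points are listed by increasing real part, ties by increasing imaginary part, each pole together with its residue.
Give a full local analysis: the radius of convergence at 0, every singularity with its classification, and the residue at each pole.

Radius of convergence at 0: 10/3.
At 10/3: a pole of order 2; residue -254/65.

Denominator factor (d - 10/3)^2: pole of order 2 at 10/3, modulus 10/3.
The radius of convergence is the smallest modulus among the singular points: 10/3.
At the order-2 pole 10/3 set g(d) = (d - (10/3))^2*f(d) = -9*d**2/26 - 8*d/5 - 29/32.
Order-2 pole: residue = g'(a); g'(10/3) = -254/65, so the residue is -254/65.


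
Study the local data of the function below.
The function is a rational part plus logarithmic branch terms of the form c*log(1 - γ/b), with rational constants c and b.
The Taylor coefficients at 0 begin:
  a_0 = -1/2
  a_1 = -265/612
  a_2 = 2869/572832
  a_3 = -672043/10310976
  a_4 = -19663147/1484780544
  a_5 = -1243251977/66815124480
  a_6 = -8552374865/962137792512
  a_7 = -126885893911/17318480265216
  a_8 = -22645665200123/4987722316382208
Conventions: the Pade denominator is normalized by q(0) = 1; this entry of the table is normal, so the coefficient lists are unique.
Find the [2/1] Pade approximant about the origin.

The Pade approximant has numerator coefficients [-1/2, -1015418/146319, -114228659/20289568]; denominator coefficients [1, 672043/51642].


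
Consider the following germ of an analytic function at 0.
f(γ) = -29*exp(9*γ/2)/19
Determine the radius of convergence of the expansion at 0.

The radius of convergence is infinite.

The factor exp(9*γ/2) is entire and contributes no finite singular point.
The polynomial part has no poles.
No finite singular points: the Taylor series at 0 converges everywhere.


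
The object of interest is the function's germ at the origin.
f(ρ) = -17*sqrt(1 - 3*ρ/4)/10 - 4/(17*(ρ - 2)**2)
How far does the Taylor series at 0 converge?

Denominator factor (ρ - 2)^2: pole of order 2 at 2, modulus 2.
Branch term (-17/10)*sqrt(1 - ρ/(4/3)): its argument vanishes at ρ = 4/3, a square-root branch point, modulus 4/3.
The radius of convergence is the smallest modulus among the singular points: 4/3.

The radius of convergence is 4/3.


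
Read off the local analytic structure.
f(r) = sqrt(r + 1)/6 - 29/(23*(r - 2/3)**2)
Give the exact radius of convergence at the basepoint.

Denominator factor (r - 2/3)^2: pole of order 2 at 2/3, modulus 2/3.
Branch term (1/6)*sqrt(1 - r/(-1)): its argument vanishes at r = -1, a square-root branch point, modulus 1.
The radius of convergence is the smallest modulus among the singular points: 2/3.

The radius of convergence is 2/3.


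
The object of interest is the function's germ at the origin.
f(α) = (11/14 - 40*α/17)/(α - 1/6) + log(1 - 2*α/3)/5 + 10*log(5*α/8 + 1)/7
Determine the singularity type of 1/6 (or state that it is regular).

The point is a pole of order 1.

The denominator factor α - 1/6 vanishes at 1/6 and appears to the power 1; the numerator there equals 281/714, nonzero, and no other factor vanishes.
The branch terms are analytic at this point.
Hence a pole whose order is the multiplicity, 1.


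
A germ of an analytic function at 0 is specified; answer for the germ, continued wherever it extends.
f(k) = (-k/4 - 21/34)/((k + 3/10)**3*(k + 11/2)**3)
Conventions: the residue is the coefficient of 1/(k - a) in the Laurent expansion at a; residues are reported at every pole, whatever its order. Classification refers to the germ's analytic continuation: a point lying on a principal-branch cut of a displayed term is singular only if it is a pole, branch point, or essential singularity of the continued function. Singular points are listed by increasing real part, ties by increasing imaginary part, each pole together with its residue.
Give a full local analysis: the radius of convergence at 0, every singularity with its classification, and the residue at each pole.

Radius of convergence at 0: 3/10.
At -11/2: a pole of order 3; residue -136875/807933568.
At -3/10: a pole of order 3; residue 136875/807933568.

Denominator factor (k + 11/2)^3: pole of order 3 at -11/2, modulus 11/2.
Denominator factor (k + 3/10)^3: pole of order 3 at -3/10, modulus 3/10.
The radius of convergence is the smallest modulus among the singular points: 3/10.
At the order-3 pole -11/2 set g(k) = (k - (-11/2))^3*f(k) = (-k/4 - 21/34)/(k + 3/10)**3.
Order-3 pole: residue = g''(a)/2; g''(-11/2) = -136875/403966784, so the residue is -136875/807933568.
At the order-3 pole -3/10 set g(k) = (k - (-3/10))^3*f(k) = (-k/4 - 21/34)/(k + 11/2)**3.
Order-3 pole: residue = g''(a)/2; g''(-3/10) = 136875/403966784, so the residue is 136875/807933568.
List the singular points by increasing real part (a conjugate pair: the negative imaginary part first).


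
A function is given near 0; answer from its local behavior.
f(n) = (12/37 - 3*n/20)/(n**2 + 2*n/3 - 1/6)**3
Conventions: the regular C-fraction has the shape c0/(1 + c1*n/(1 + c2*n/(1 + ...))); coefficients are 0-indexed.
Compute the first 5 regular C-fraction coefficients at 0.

The regular C-fraction coefficients are [-2592/37, -923/80, 157849/73840, -851413600/145694627, 555374512472/167993481683].

Taylor coefficients (expand at 0): a_0 = -2592/37, a_1 = -149526/185, a_2 = -1405512/185, a_3 = -11343564/185, a_4 = -84328128/185.
c0 = a_0 = -2592/37. Peel one level at a time: if S = 1 + c*n/S' with S'(0) = 1, then c is the n-coefficient of S and S' = c*n/(S - 1).
S_1 = c0/f = 1 + (-923/80)*n + (157849/6400)*n^2 + ...; c1 = -923/80.
S_2 = c1*n/(S_1 - 1) = 1 + (157849/73840)*n + (10642670/851929)*n^2 + ...; c2 = 157849/73840.
S_3 = c2*n/(S_2 - 1) = 1 + (-851413600/145694627)*n + (481364691200/24916306801)*n^2 + ...; c3 = -851413600/145694627.
S_4 = c3*n/(S_3 - 1) = 1 + (555374512472/167993481683)*n + ...; c4 = 555374512472/167993481683.


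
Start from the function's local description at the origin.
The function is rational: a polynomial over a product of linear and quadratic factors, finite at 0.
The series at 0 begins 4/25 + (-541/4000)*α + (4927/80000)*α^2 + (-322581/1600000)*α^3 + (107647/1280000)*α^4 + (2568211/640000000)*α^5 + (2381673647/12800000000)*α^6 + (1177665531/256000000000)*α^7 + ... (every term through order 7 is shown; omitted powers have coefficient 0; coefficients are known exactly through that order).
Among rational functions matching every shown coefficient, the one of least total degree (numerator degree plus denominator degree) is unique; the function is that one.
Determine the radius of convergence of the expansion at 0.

The radius of convergence is (2/5)*sqrt(5).

No rational of total degree below 6 reproduces all 8 coefficients; solving the [1/5] Pade equations on them gives f(α) = (16/27 - 7*α/40)/((α + 5/3)**3*(α**2 - α + 4/5)), whose expansion matches every shown term.
Denominator factor (α + 5/3)^3: pole of order 3 at -5/3, modulus 5/3.
Denominator factor (α**2 - α + 4/5): discriminant -11/5, complex-conjugate roots (1/2) + ((1/10)*sqrt(55))*i and (1/2) - ((1/10)*sqrt(55))*i; poles of order 1, moduli (2/5)*sqrt(5) and (2/5)*sqrt(5).
The radius of convergence is the smallest modulus among the singular points: (2/5)*sqrt(5).


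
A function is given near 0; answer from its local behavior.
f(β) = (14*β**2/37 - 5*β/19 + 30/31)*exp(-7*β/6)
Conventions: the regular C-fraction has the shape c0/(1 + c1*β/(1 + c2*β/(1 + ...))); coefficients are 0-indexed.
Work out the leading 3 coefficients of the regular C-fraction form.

The regular C-fraction coefficients are [30/31, 82/57, -3273457/6917520].

Taylor coefficients (expand at 0): a_0 = 30/31, a_1 = -820/589, a_2 = 117159/87172.
c0 = a_0 = 30/31. Peel one level at a time: if S = 1 + c*β/S' with S'(0) = 1, then c is the β-coefficient of S and S' = c*β/(S - 1).
S_1 = c0/f = 1 + (82/57)*β + (3273457/4808520)*β^2 + ...; c1 = 82/57.
S_2 = c1*β/(S_1 - 1) = 1 + (-3273457/6917520)*β + ...; c2 = -3273457/6917520.


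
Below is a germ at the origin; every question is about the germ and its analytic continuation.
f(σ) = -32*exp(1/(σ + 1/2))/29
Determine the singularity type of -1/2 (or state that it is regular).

The point is an essential singularity.

The exponent 1/(σ - (-1/2)) has a pole at -1/2, so exp(1/(σ - (-1/2))) takes every nonzero value near it: an essential singularity (not a pole of any order).


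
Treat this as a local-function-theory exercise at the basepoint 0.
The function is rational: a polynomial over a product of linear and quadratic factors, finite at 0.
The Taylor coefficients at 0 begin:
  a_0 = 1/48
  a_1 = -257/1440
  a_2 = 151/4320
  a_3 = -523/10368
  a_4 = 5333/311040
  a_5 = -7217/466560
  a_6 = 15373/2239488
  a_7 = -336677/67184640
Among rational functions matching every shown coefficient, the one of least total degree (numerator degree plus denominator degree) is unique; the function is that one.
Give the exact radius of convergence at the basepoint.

The radius of convergence is -1/3 + (1/3)*sqrt(37).

No rational of total degree below 3 reproduces all 8 coefficients; solving the [1/2] Pade equations on them gives f(δ) = (7*δ/10 - 1/12)/(δ**2 - 2*δ/3 - 4), whose expansion matches every shown term.
Denominator factor (δ**2 - 2*δ/3 - 4): discriminant 148/9, real irrational roots 1/3 + (1/3)*sqrt(37) and 1/3 - (1/3)*sqrt(37); poles of order 1, moduli 1/3 + (1/3)*sqrt(37) and -1/3 + (1/3)*sqrt(37).
The radius of convergence is the smallest modulus among the singular points: -1/3 + (1/3)*sqrt(37).
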